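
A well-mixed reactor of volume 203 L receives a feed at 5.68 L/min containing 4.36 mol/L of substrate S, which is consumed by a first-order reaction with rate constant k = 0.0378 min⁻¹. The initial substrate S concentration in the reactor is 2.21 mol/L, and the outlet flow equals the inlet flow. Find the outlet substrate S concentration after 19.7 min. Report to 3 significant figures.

1.95 mol/L

V dC/dt = Q(C_in − C) − k V C.
dC/dt = (Q/V) C_in − (Q/V + k) C; effective rate a = Q/V + k = 0.027980 + 0.0378 = 0.065780 min⁻¹.
C_ss = Q C_in/(Q + kV) = 1.8546 mol/L; C(t) = C_ss + (C₀ − C_ss) e^(−a t).
C(19.7) = 1.8546 + (0.35543)·e^(−0.065780·19.7) = 1.8546 + (0.35543)·0.27366 = 1.9518 mol/L.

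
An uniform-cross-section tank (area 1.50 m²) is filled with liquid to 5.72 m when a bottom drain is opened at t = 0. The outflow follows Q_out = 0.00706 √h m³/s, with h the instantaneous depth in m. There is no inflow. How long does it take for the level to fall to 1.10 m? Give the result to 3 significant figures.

With no inflow, A dh/dt = −0.00706 √h.
Separate and integrate: 2(√h − √h₀) = −(0.00706/A) t.
t = 2A(√h₀ − √h)/0.00706 = 2·1.50·(√5.72 − √1.10)/0.00706
  = 3.0000 × (2.3917 − 1.0488) / 0.00706 = 570.61 s.

571 s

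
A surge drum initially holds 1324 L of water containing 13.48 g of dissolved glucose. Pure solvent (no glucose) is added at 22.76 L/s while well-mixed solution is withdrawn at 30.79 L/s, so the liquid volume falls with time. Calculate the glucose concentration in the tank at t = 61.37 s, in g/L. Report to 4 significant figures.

0.002721 g/L

Total volume: dV/dt = Q_in − Q_out = -8.03000 L/s, so V(t) = 1324 − 8.03000 t and V(61.37) = 831.199 L.
Species balance (pure solvent in): dm/dt = −Q_out · m/V(t).
dm/m = −Q_out dt/(V₀ − 8.03000 t); integrating gives ln(m/m₀) = −(Q_out/(Q_in−Q_out)) ln(V/V₀).
m = m₀ (V₀/V)^(Q_out/(Q_in−Q_out)) = 13.48 × (1324/831.199)^(-3.83437) = 2.26175 g.
C = m/V = 2.26175/831.199 = 0.00272107 g/L.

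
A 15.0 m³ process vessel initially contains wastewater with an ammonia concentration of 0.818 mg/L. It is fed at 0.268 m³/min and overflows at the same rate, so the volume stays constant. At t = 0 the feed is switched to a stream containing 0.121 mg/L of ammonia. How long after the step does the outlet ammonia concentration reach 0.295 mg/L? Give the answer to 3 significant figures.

Mass balance on the solute (V constant): V dC/dt = Q(C_in − C), so τ = V/Q = 55.970 min.
C(t) = C_in + (C₀ − C_in) e^(−t/τ). Set C = 0.295 and solve for t:
e^(−t/τ) = (C − C_in)/(C₀ − C_in) = (0.295 − 0.121)/(0.818 − 0.121) = 0.24964
t = −τ ln(…) = 55.970 × 1.3877 = 77.671 min.

77.7 min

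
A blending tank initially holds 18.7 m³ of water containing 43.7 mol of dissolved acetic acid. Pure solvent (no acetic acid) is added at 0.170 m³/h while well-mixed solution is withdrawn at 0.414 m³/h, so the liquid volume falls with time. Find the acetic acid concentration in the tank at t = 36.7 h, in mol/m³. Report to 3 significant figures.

1.48 mol/m³

Total volume: dV/dt = Q_in − Q_out = -0.24400 m³/h, so V(t) = 18.7 − 0.24400 t and V(36.7) = 9.7452 m³.
Solute balance: dm/dt = 0 − Q_out C = −Q_out m/V(t).
dm/m = −Q_out dt/(V₀ − 0.24400 t); integrating gives ln(m/m₀) = −(Q_out/(Q_in−Q_out)) ln(V/V₀).
m = m₀ (V₀/V)^(Q_out/(Q_in−Q_out)) = 43.7 × (18.7/9.7452)^(-1.6967) = 14.462 mol.
C = m/V = 14.462/9.7452 = 1.4840 mol/m³.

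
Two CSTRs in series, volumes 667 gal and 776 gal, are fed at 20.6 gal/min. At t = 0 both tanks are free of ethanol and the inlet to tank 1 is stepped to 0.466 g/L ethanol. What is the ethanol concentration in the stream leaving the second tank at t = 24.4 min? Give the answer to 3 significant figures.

Species balance on tank i: dCᵢ/dt = (Cᵢ₋₁ − Cᵢ)/τᵢ with τᵢ = Vᵢ/Q.
τ₁ = 667/20.6 = 32.379 min; τ₂ = 776/20.6 = 37.670 min.
Tank 1: C₁ = C_in(1 − e^(−t/τ₁)). Tank 2 (τ₁ ≠ τ₂): C₂ = C_in[1 − (τ₁ e^(−t/τ₁) − τ₂ e^(−t/τ₂))/(τ₁ − τ₂)].
At t = 24.4: e^(−t/τ₁) = 0.47068, e^(−t/τ₂) = 0.52323.
C₂ = 0.466·[1 − (32.379·0.47068 − 37.670·0.52323)/(-5.2913)] = 0.466·0.15518 = 0.072312 g/L.

0.0723 g/L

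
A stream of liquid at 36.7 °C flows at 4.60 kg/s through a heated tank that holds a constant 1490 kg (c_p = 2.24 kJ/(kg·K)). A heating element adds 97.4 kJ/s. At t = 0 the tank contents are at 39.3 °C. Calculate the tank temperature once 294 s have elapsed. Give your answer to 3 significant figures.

M c_p dT/dt = ṁ c_p (T_in − T) + Q̇.
τ = M/ṁ = 323.91 s; T_ss = T_in + Q̇/(ṁ c_p) = 36.7 + 97.4/(4.60·2.24) = 46.153 °C.
This is linear first-order; T(t) = T_ss + (T₀ − T_ss) e^(−t/τ).
T(294) = 46.153 + (-6.8526)·e^(−294/323.91) = 46.153 + (-6.8526)·0.40347 = 43.388 °C.

43.4 °C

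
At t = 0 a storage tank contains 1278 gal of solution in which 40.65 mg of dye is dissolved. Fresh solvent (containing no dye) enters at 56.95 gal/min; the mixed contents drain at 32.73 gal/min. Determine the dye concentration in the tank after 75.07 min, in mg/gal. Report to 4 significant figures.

0.003971 mg/gal

Total volume: dV/dt = Q_in − Q_out = 24.2200 gal/min, so V(t) = 1278 + 24.2200 t and V(75.07) = 3096.20 gal.
Species balance (pure solvent in): dm/dt = −Q_out · m/V(t).
dm/m = −Q_out dt/(V₀ + 24.2200 t); integrating gives ln(m/m₀) = −(Q_out/(Q_in−Q_out)) ln(V/V₀).
m = m₀ (V₀/V)^(Q_out/(Q_in−Q_out)) = 40.65 × (1278/3096.20)^(1.35136) = 12.2952 mg.
C = m/V = 12.2952/3096.20 = 0.00397106 mg/gal.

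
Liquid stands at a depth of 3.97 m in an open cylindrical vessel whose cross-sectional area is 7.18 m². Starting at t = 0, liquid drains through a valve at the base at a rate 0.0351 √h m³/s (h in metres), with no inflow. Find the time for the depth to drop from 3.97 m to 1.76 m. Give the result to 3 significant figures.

272 s

With no inflow, A dh/dt = −0.0351 √h.
Separate and integrate: 2(√h − √h₀) = −(0.0351/A) t.
t = 2A(√h₀ − √h)/0.0351 = 2·7.18·(√3.97 − √1.76)/0.0351
  = 14.360 × (1.9925 − 1.3266) / 0.0351 = 272.40 s.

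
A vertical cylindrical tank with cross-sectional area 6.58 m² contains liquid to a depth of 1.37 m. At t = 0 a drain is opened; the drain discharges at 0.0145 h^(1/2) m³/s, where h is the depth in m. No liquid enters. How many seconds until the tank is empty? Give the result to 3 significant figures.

1060 s

With no inflow, A dh/dt = −0.0145 √h.
Separate and integrate: 2(√h − √h₀) = −(0.0145/A) t.
Set h = 0: 2√h₀ = (0.0145/A) t_empty ⇒ t_empty = 2A√h₀/0.0145.
t_empty = 2·6.58·√1.37/0.0145 = 13.160·1.1705/0.0145 = 1062.3 s.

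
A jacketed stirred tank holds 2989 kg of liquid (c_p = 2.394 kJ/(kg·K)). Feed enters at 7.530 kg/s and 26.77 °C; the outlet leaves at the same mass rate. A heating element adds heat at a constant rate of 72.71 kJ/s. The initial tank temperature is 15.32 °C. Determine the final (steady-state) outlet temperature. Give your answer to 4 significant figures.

30.80 °C

M c_p dT/dt = ṁ c_p (T_in − T) + Q̇.
At steady state dT/dt = 0 ⇒ T_ss = T_in + Q̇/(ṁ c_p) = 26.77 + 72.71/(7.530·2.394) = 30.8034 °C.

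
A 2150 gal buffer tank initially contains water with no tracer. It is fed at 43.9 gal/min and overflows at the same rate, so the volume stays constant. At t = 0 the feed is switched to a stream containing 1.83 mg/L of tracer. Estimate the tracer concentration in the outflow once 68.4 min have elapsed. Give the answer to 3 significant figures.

1.38 mg/L

Transient balance on the dissolved component: V dC/dt = Q(C_in − C).
Rewrite as dC/dt + C/τ = C_in/τ, τ = V/Q = 48.975 min.
Solution: C(t) = C_in + (C₀ − C_in) e^(−t/τ).
C(68.4) = 1.83 + (0 − 1.83)·e^(−68.4/48.975) = 1.83 + (-1.8300)·0.24743 = 1.3772 mg/L.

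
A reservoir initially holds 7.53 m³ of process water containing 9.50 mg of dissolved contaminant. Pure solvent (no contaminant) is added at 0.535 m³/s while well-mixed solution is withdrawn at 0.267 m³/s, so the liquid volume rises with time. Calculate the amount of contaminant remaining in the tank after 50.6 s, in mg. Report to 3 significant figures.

3.40 mg

Let m(t) be the amount of contaminant. Volume: V(t) = V₀ + (Q_in − Q_out) t = 7.53 + 0.26800 t; V(50.6) = 21.091 m³.
Solute balance: dm/dt = 0 − Q_out C = −Q_out m/V(t).
Separate: dm/m = −Q_out dt/V(t) ⇒ ln(m/m₀) = −(Q_out/(Q_in−Q_out)) ln(V/V₀).
m = m₀ (V₀/V)^(Q_out/(Q_in−Q_out)) = 9.50 × (7.53/21.091)^(0.99627) = 3.4048 mg.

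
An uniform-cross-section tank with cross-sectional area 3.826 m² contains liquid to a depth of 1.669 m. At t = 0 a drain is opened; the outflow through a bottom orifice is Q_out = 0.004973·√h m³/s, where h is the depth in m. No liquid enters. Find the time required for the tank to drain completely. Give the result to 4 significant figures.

Volume balance on the tank: A dh/dt = −0.004973 √h.
This is separable: 2 d(√h)/dt = −0.004973/A, so √h = √h₀ − (0.004973/(2A)) t.
Set h = 0: 2√h₀ = (0.004973/A) t_empty ⇒ t_empty = 2A√h₀/0.004973.
t_empty = 2·3.826·√1.669/0.004973 = 7.65200·1.29190/0.004973 = 1987.85 s.

1988 s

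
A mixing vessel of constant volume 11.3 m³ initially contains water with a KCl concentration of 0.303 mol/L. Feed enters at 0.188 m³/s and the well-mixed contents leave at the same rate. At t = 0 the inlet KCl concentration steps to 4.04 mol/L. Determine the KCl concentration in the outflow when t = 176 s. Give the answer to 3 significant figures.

Accumulation = in − out for the solute gives V dC/dt = Q(C_in − C).
Time constant τ = V/Q = 11.3/0.188 = 60.106 s.
Integrating: C(t) = C_in + (C₀ − C_in) e^(−t/τ).
C(176) = 4.04 + (0.303 − 4.04)·e^(−176/60.106) = 4.04 + (-3.7370)·0.053496 = 3.8401 mol/L.

3.84 mol/L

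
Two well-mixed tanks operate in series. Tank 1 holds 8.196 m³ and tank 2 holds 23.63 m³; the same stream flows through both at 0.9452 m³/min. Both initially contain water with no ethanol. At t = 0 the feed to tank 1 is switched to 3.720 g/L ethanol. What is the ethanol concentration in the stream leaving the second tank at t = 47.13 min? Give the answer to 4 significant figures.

2.864 g/L

Time constants: τᵢ = Vᵢ/Q for each well-mixed tank.
τ₁ = 8.196/0.9452 = 8.67118 min; τ₂ = 23.63/0.9452 = 25.0000 min.
Solving the cascade with C₁(0)=C₂(0)=0 gives C₂(t) = C_in[1 − (τ₁ e^(−t/τ₁) − τ₂ e^(−t/τ₂))/(τ₁ − τ₂)].
At t = 47.13: e^(−t/τ₁) = 0.00436016, e^(−t/τ₂) = 0.151799.
C₂ = 3.720·[1 − (8.67118·0.00436016 − 25.0000·0.151799)/(-16.3288)] = 3.720·0.769906 = 2.86405 g/L.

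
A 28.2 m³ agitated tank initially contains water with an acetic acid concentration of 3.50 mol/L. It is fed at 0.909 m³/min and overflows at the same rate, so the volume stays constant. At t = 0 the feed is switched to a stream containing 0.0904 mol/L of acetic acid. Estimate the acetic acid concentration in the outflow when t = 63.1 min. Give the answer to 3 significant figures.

0.536 mol/L

Accumulation = in − out for the solute gives V dC/dt = Q(C_in − C).
So dC/dt = (C_in − C)/τ with τ = V/Q = 28.2/0.909 = 31.023 min.
Solution: C(t) = C_in + (C₀ − C_in) e^(−t/τ).
C(63.1) = 0.0904 + (3.50 − 0.0904)·e^(−63.1/31.023) = 0.0904 + (3.4096)·0.13082 = 0.53643 mol/L.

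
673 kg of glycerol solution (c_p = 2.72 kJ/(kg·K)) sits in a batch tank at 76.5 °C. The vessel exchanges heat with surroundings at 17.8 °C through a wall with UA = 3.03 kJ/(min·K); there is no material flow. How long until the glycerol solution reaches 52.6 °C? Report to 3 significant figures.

316 min

M c_p dT/dt = −UA(T − T_amb).
τ = M c_p/UA = 604.15 min; T_ss = T_amb = 17.800 °C.
T(t) = T_ss + (T₀ − T_ss)e^(−t/τ); set T = 52.6:
t = −τ ln[(T − T_ss)/(T₀ − T_ss)] = −604.15 · ln(0.59284) = 315.86 min.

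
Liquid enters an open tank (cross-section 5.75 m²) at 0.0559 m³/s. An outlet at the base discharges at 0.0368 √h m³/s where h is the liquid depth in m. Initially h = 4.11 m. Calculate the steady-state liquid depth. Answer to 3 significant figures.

Unsteady balance on liquid volume: A dh/dt = Q_in − 0.0368 √h. At steady state dh/dt = 0:
Q_in = 0.0368 √h_ss ⇒ √h_ss = 0.0559/0.0368 = 1.5190.
h_ss = 1.5190² = 2.3074 m. (Since h₀ = 4.11 m > h_ss, the level will fall toward this value.)

2.31 m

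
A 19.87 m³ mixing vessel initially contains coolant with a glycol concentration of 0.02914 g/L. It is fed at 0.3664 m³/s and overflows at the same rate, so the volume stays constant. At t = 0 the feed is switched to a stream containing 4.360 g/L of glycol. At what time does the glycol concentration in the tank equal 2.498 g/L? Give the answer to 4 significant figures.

45.78 s

Accumulation = in − out for the solute gives V dC/dt = Q(C_in − C), so τ = V/Q = 54.2303 s.
C(t) = C_in + (C₀ − C_in) e^(−t/τ). Set C = 2.498 and solve for t:
e^(−t/τ) = (C − C_in)/(C₀ − C_in) = (2.498 − 4.360)/(0.02914 − 4.360) = 0.429938
t = −τ ln(…) = 54.2303 × 0.844115 = 45.7766 s.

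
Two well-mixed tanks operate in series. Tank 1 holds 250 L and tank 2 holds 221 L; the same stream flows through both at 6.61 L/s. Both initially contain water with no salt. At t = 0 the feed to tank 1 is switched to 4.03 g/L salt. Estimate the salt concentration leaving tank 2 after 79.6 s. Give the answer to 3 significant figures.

Time constants: τᵢ = Vᵢ/Q for each well-mixed tank.
τ₁ = 250/6.61 = 37.821 s; τ₂ = 221/6.61 = 33.434 s.
Solving the cascade with C₁(0)=C₂(0)=0 gives C₂(t) = C_in[1 − (τ₁ e^(−t/τ₁) − τ₂ e^(−t/τ₂))/(τ₁ − τ₂)].
At t = 79.6: e^(−t/τ₁) = 0.12189, e^(−t/τ₂) = 0.092477.
C₂ = 4.03·[1 − (37.821·0.12189 − 33.434·0.092477)/(4.3873)] = 4.03·0.65395 = 2.6354 g/L.

2.64 g/L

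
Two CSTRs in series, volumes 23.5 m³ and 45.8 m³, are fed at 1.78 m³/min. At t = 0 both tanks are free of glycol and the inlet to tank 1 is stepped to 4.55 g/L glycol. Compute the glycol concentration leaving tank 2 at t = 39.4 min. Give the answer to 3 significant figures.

Time constants: τᵢ = Vᵢ/Q for each well-mixed tank.
τ₁ = 23.5/1.78 = 13.202 min; τ₂ = 45.8/1.78 = 25.730 min.
Solving the cascade with C₁(0)=C₂(0)=0 gives C₂(t) = C_in[1 − (τ₁ e^(−t/τ₁) − τ₂ e^(−t/τ₂))/(τ₁ − τ₂)].
At t = 39.4: e^(−t/τ₁) = 0.050573, e^(−t/τ₂) = 0.21626.
C₂ = 4.55·[1 − (13.202·0.050573 − 25.730·0.21626)/(-12.528)] = 4.55·0.60913 = 2.7716 g/L.

2.77 g/L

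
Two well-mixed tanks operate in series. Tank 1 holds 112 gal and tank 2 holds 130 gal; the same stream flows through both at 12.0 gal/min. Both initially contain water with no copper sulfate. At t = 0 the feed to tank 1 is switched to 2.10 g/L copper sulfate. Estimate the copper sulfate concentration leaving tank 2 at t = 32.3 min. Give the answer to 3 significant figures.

1.74 g/L

Each tank obeys Vᵢ dCᵢ/dt = Q(Cᵢ₋₁ − Cᵢ), so τᵢ = Vᵢ/Q.
τ₁ = 112/12.0 = 9.3333 min; τ₂ = 130/12.0 = 10.833 min.
Solving the cascade with C₁(0)=C₂(0)=0 gives C₂(t) = C_in[1 − (τ₁ e^(−t/τ₁) − τ₂ e^(−t/τ₂))/(τ₁ − τ₂)].
At t = 32.3: e^(−t/τ₁) = 0.031407, e^(−t/τ₂) = 0.050715.
C₂ = 2.10·[1 − (9.3333·0.031407 − 10.833·0.050715)/(-1.5000)] = 2.10·0.82915 = 1.7412 g/L.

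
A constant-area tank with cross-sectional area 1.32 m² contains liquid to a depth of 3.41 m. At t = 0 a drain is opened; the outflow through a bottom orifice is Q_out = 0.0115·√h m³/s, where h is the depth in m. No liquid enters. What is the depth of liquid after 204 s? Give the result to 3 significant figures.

Mass balance (ρ constant): A dh/dt = −0.0115 √h.
This is separable: 2 d(√h)/dt = −0.0115/A, so √h = √h₀ − (0.0115/(2A)) t.
√h = √3.41 − 0.0115·204/(2·1.32) = 1.8466 − 0.88864 = 0.95798.
h = 0.95798² = 0.91773 m.

0.918 m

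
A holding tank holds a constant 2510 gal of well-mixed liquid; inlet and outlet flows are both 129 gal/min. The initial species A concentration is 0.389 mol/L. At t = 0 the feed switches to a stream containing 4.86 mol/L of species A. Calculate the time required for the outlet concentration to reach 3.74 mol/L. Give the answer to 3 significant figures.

Unsteady species balance (constant V, well mixed): V dC/dt = Q(C_in − C), so τ = V/Q = 19.457 min.
C(t) = C_in + (C₀ − C_in) e^(−t/τ). Set C = 3.74 and solve for t:
e^(−t/τ) = (C − C_in)/(C₀ − C_in) = (3.74 − 4.86)/(0.389 − 4.86) = 0.25050
t = −τ ln(…) = 19.457 × 1.3843 = 26.935 min.

26.9 min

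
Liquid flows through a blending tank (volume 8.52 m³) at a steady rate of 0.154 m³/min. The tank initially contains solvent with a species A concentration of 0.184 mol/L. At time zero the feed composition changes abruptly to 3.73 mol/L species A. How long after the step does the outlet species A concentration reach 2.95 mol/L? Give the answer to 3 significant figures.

Species balance: V dC/dt = Q(C_in − C) ⇒ τ = V/Q = 55.325 min.
C(t) = C_in + (C₀ − C_in) e^(−t/τ). Set C = 2.95 and solve for t:
e^(−t/τ) = (C − C_in)/(C₀ − C_in) = (2.95 − 3.73)/(0.184 − 3.73) = 0.21997
t = −τ ln(…) = 55.325 × 1.5143 = 83.777 min.

83.8 min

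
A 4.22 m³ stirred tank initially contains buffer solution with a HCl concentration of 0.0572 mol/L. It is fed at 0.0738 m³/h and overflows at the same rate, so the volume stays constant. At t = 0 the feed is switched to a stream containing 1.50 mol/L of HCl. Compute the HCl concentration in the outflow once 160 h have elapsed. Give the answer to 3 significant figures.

Unsteady species balance (constant V, well mixed): V dC/dt = Q(C_in − C).
Time constant τ = V/Q = 4.22/0.0738 = 57.182 h.
Solution: C(t) = C_in + (C₀ − C_in) e^(−t/τ).
C(160) = 1.50 + (0.0572 − 1.50)·e^(−160/57.182) = 1.50 + (-1.4428)·0.060925 = 1.4121 mol/L.

1.41 mol/L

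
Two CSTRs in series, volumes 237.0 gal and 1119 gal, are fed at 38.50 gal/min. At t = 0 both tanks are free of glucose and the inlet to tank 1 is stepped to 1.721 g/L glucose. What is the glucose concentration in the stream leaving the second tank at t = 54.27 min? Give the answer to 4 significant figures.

Each tank obeys Vᵢ dCᵢ/dt = Q(Cᵢ₋₁ − Cᵢ), so τᵢ = Vᵢ/Q.
τ₁ = 237.0/38.50 = 6.15584 min; τ₂ = 1119/38.50 = 29.0649 min.
Tank 1: C₁ = C_in(1 − e^(−t/τ₁)). Tank 2 (τ₁ ≠ τ₂): C₂ = C_in[1 − (τ₁ e^(−t/τ₁) − τ₂ e^(−t/τ₂))/(τ₁ − τ₂)].
At t = 54.27: e^(−t/τ₁) = 0.000148339, e^(−t/τ₂) = 0.154556.
C₂ = 1.721·[1 − (6.15584·0.000148339 − 29.0649·0.154556)/(-22.9091)] = 1.721·0.803953 = 1.38360 g/L.

1.384 g/L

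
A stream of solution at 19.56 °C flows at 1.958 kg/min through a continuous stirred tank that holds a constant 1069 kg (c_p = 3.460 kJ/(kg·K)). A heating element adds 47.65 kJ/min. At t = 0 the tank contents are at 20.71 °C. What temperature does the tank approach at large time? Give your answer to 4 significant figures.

Heat balance on the well-mixed liquid: M c_p dT/dt = ṁ c_p (T_in − T) + 47.65.
At steady state dT/dt = 0 ⇒ T_ss = T_in + Q̇/(ṁ c_p) = 19.56 + 47.65/(1.958·3.460) = 26.5935 °C.

26.59 °C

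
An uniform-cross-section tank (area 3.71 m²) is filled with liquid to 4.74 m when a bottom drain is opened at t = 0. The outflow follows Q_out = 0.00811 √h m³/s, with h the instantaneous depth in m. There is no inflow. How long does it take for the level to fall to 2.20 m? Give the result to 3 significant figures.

A dh/dt = −Q_out = −0.00811 √h.
∫ h^(−1/2) dh = −(0.00811/A) ∫ dt, giving 2√h = 2√h₀ − (0.00811/A) t.
t = 2A(√h₀ − √h)/0.00811 = 2·3.71·(√4.74 − √2.20)/0.00811
  = 7.4200 × (2.1772 − 1.4832) / 0.00811 = 634.88 s.

635 s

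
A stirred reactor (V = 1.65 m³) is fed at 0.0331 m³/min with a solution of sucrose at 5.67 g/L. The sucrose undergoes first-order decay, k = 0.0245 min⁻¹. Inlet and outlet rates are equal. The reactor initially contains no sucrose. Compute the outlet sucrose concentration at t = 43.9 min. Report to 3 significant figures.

V dC/dt = Q(C_in − C) − k V C.
dC/dt = (Q/V) C_in − (Q/V + k) C; effective rate a = Q/V + k = 0.020061 + 0.0245 = 0.044561 min⁻¹.
C_ss = Q C_in/(Q + kV) = 2.5526 g/L; C(t) = C_ss + (C₀ − C_ss) e^(−a t).
C(43.9) = 2.5526 + (-2.5526)·e^(−0.044561·43.9) = 2.5526 + (-2.5526)·0.14139 = 2.1916 g/L.

2.19 g/L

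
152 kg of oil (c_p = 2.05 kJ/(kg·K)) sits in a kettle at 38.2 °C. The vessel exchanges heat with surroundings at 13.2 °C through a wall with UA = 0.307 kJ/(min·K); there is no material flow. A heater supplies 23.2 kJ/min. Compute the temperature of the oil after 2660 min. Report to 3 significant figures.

85.1 °C

Lumped-capacitance energy balance: M c_p dT/dt = UA(T_amb − T) + Q̇.
dT/dt = (T_ss − T)/τ with T_ss = T_amb + Q̇/UA = 13.2 + 23.2/0.307 = 88.770 °C, τ = M c_p/UA = 152·2.05/0.307 = 1015.0 min.
This is linear first-order; T(t) = T_ss + (T₀ − T_ss) e^(−t/τ).
T(2660) = 88.770 + (-50.570)·0.072750 = 85.091 °C.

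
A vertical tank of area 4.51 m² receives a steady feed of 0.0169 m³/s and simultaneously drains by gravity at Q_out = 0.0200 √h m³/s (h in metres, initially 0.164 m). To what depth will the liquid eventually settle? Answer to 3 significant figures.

0.714 m

A dh/dt = Q_in − 0.0200 √h. Steady state requires inflow = outflow:
Q_in = 0.0200 √h_ss ⇒ √h_ss = 0.0169/0.0200 = 0.84500.
h_ss = 0.84500² = 0.71402 m. (Since h₀ = 0.164 m < h_ss, the level will rise toward this value.)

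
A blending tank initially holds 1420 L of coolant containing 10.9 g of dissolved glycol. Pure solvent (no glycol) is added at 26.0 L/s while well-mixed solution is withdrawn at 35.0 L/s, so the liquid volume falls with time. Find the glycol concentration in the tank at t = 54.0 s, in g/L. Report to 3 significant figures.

Total volume: dV/dt = Q_in − Q_out = -9.0000 L/s, so V(t) = 1420 − 9.0000 t and V(54.0) = 934.00 L.
Species balance (pure solvent in): dm/dt = −Q_out · m/V(t).
dm/m = −Q_out dt/(V₀ − 9.0000 t); integrating gives ln(m/m₀) = −(Q_out/(Q_in−Q_out)) ln(V/V₀).
m = m₀ (V₀/V)^(Q_out/(Q_in−Q_out)) = 10.9 × (1420/934.00)^(-3.8889) = 2.1374 g.
C = m/V = 2.1374/934.00 = 0.0022884 g/L.

0.00229 g/L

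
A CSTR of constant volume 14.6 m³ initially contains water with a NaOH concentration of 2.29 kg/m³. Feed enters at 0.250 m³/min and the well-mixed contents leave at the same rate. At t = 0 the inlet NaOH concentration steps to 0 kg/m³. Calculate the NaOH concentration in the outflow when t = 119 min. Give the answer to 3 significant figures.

0.298 kg/m³

Transient balance on the dissolved component: V dC/dt = Q(C_in − C).
Rewrite as dC/dt + C/τ = C_in/τ, τ = V/Q = 58.400 min.
Solution: C(t) = C_in + (C₀ − C_in) e^(−t/τ).
C(119) = 0 + (2.29 − 0)·e^(−119/58.400) = 0 + (2.2900)·0.13033 = 0.29846 kg/m³.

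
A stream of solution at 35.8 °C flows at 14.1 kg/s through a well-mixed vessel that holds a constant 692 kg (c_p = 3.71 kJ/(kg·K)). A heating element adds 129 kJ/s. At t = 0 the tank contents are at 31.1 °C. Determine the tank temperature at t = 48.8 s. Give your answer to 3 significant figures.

35.6 °C

M c_p dT/dt = ṁ c_p (T_in − T) + Q̇.
τ = M/ṁ = 49.078 s; T_ss = T_in + Q̇/(ṁ c_p) = 35.8 + 129/(14.1·3.71) = 38.266 °C.
Solution: T(t) = T_ss + (T₀ − T_ss) e^(−t/τ).
T(48.8) = 38.266 + (-7.1660)·e^(−48.8/49.078) = 38.266 + (-7.1660)·0.36997 = 35.615 °C.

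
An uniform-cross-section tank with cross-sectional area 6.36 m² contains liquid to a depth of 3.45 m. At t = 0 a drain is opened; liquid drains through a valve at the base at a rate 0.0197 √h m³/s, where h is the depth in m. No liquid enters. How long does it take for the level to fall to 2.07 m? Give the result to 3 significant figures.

270 s

Unsteady balance on liquid volume: A dh/dt = −0.0197 √h.
Separate and integrate: 2(√h − √h₀) = −(0.0197/A) t.
t = 2A(√h₀ − √h)/0.0197 = 2·6.36·(√3.45 − √2.07)/0.0197
  = 12.720 × (1.8574 − 1.4387) / 0.0197 = 270.33 s.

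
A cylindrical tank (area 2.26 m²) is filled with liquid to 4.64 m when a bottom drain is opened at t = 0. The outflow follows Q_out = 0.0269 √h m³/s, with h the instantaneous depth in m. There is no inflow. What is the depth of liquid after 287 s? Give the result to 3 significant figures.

0.199 m

A dh/dt = −Q_out = −0.0269 √h.
This is separable: 2 d(√h)/dt = −0.0269/A, so √h = √h₀ − (0.0269/(2A)) t.
√h = √4.64 − 0.0269·287/(2·2.26) = 2.1541 − 1.7080 = 0.44603.
h = 0.44603² = 0.19895 m.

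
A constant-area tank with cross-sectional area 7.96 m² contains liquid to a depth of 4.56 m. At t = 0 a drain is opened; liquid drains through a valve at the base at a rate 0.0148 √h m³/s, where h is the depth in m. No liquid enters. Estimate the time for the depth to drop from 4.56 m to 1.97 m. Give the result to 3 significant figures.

787 s

With no inflow, A dh/dt = −0.0148 √h.
∫ h^(−1/2) dh = −(0.0148/A) ∫ dt, giving 2√h = 2√h₀ − (0.0148/A) t.
t = 2A(√h₀ − √h)/0.0148 = 2·7.96·(√4.56 − √1.97)/0.0148
  = 15.920 × (2.1354 − 1.4036) / 0.0148 = 787.23 s.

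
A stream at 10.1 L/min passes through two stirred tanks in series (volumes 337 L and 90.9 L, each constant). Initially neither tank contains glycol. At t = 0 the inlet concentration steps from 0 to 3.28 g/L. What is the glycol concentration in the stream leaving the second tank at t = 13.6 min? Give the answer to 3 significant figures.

Time constants: τᵢ = Vᵢ/Q for each well-mixed tank.
τ₁ = 337/10.1 = 33.366 min; τ₂ = 90.9/10.1 = 9.0000 min.
Solving the cascade with C₁(0)=C₂(0)=0 gives C₂(t) = C_in[1 − (τ₁ e^(−t/τ₁) − τ₂ e^(−t/τ₂))/(τ₁ − τ₂)].
At t = 13.6: e^(−t/τ₁) = 0.66525, e^(−t/τ₂) = 0.22066.
C₂ = 3.28·[1 − (33.366·0.66525 − 9.0000·0.22066)/(24.366)] = 3.28·0.17054 = 0.55937 g/L.

0.559 g/L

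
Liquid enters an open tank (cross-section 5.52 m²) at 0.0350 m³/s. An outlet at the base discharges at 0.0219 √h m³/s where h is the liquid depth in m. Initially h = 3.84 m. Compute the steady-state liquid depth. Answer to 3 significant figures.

Unsteady balance on liquid volume: A dh/dt = Q_in − 0.0219 √h. At steady state dh/dt = 0:
Q_in = 0.0219 √h_ss ⇒ √h_ss = 0.0350/0.0219 = 1.5982.
h_ss = 1.5982² = 2.5542 m. (Since h₀ = 3.84 m > h_ss, the level will fall toward this value.)

2.55 m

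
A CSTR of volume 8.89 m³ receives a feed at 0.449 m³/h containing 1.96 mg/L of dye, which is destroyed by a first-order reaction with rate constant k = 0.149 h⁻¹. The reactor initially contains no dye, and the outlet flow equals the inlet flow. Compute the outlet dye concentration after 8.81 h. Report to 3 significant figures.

0.411 mg/L

Species balance: V dC/dt = Q C_in − Q C − k V C.
This is linear with rate a = Q/V + k = 0.19951 h⁻¹.
C_ss = Q C_in/(Q + kV) = 0.49619 mg/L; C(t) = C_ss + (C₀ − C_ss) e^(−a t).
C(8.81) = 0.49619 + (-0.49619)·e^(−0.19951·8.81) = 0.49619 + (-0.49619)·0.17245 = 0.41062 mg/L.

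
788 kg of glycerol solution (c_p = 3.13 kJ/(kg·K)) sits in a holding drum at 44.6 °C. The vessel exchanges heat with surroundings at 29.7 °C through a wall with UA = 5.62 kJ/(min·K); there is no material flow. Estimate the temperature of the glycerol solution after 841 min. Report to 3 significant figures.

Lumped-capacitance energy balance: M c_p dT/dt = UA(T_amb − T).
dT/dt = (T_ss − T)/τ with T_ss = T_amb = 29.700 °C, τ = M c_p/UA = 788·3.13/5.62 = 438.87 min.
This is linear first-order; T(t) = T_ss + (T₀ − T_ss) e^(−t/τ).
T(841) = 29.700 + (14.900)·0.14715 = 31.893 °C.

31.9 °C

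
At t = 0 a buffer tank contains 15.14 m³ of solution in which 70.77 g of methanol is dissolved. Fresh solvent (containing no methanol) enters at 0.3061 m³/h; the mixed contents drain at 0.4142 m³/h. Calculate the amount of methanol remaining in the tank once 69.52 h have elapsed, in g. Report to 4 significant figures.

Total volume: dV/dt = Q_in − Q_out = -0.108100 m³/h, so V(t) = 15.14 − 0.108100 t and V(69.52) = 7.62489 m³.
No methanol enters, so dm/dt = −Q_out · (m/V).
dm/m = −Q_out dt/(V₀ − 0.108100 t); integrating gives ln(m/m₀) = −(Q_out/(Q_in−Q_out)) ln(V/V₀).
m = m₀ (V₀/V)^(Q_out/(Q_in−Q_out)) = 70.77 × (15.14/7.62489)^(-3.83164) = 5.11015 g.

5.110 g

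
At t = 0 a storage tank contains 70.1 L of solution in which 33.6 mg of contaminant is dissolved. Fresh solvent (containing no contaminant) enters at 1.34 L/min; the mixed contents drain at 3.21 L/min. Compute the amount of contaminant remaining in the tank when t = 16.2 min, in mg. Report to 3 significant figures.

Let m(t) be the amount of contaminant. Volume: V(t) = V₀ + (Q_in − Q_out) t = 70.1 − 1.8700 t; V(16.2) = 39.806 L.
Solute balance: dm/dt = 0 − Q_out C = −Q_out m/V(t).
dm/m = −Q_out dt/(V₀ − 1.8700 t); integrating gives ln(m/m₀) = −(Q_out/(Q_in−Q_out)) ln(V/V₀).
m = m₀ (V₀/V)^(Q_out/(Q_in−Q_out)) = 33.6 × (70.1/39.806)^(-1.7166) = 12.719 mg.

12.7 mg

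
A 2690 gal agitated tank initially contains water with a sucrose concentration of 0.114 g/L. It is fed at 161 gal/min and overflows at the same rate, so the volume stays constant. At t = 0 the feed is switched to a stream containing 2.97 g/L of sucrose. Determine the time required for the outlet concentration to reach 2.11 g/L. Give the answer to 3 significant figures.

Species balance: V dC/dt = Q(C_in − C) ⇒ τ = V/Q = 16.708 min.
C(t) = C_in + (C₀ − C_in) e^(−t/τ). Set C = 2.11 and solve for t:
e^(−t/τ) = (C − C_in)/(C₀ − C_in) = (2.11 − 2.97)/(0.114 − 2.97) = 0.30112
t = −τ ln(…) = 16.708 × 1.2002 = 20.054 min.

20.1 min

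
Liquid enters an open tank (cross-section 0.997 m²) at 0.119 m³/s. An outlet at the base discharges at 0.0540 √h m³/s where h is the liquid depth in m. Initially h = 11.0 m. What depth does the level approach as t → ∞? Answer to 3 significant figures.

A dh/dt = Q_in − 0.0540 √h. Steady state requires inflow = outflow:
Q_in = 0.0540 √h_ss ⇒ √h_ss = 0.119/0.0540 = 2.2037.
h_ss = 2.2037² = 4.8563 m. (Since h₀ = 11.0 m > h_ss, the level will fall toward this value.)

4.86 m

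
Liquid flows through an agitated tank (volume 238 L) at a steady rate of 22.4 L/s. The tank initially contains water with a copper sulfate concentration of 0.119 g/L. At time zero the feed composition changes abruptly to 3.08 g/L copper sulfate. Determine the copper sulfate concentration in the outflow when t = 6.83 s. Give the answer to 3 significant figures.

1.52 g/L

Transient balance on the dissolved component: V dC/dt = Q(C_in − C).
So dC/dt = (C_in − C)/τ with τ = V/Q = 238/22.4 = 10.625 s.
C approaches C_in exponentially: C(t) = C_in + (C₀ − C_in) e^(−t/τ).
C(6.83) = 3.08 + (0.119 − 3.08)·e^(−6.83/10.625) = 3.08 + (-2.9610)·0.52581 = 1.5231 g/L.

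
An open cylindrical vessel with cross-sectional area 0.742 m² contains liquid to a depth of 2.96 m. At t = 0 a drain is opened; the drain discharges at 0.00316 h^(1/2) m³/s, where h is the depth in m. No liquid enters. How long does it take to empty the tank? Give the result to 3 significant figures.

808 s

With no inflow, A dh/dt = −0.00316 √h.
This is separable: 2 d(√h)/dt = −0.00316/A, so √h = √h₀ − (0.00316/(2A)) t.
Tank is empty when √h = 0: t_empty = 2A√h₀/0.00316.
t_empty = 2·0.742·√2.96/0.00316 = 1.4840·1.7205/0.00316 = 807.97 s.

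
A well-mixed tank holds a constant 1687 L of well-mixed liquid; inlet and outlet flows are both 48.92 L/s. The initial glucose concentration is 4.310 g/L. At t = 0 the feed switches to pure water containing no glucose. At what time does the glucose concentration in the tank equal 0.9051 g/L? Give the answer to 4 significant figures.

53.82 s

Transient balance on the dissolved component: V dC/dt = Q(C_in − C), so τ = V/Q = 34.4849 s.
C(t) = C_in + (C₀ − C_in) e^(−t/τ). Set C = 0.9051 and solve for t:
e^(−t/τ) = (C − C_in)/(C₀ − C_in) = (0.9051 − 0)/(4.310 − 0) = 0.210000
t = −τ ln(…) = 34.4849 × 1.56065 = 53.8187 s.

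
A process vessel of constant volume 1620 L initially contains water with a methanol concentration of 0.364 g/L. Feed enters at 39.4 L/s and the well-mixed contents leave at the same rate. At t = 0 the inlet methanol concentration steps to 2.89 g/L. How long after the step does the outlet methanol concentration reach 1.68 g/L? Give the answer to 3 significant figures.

Species balance: V dC/dt = Q(C_in − C) ⇒ τ = V/Q = 41.117 s.
C(t) = C_in + (C₀ − C_in) e^(−t/τ). Set C = 1.68 and solve for t:
e^(−t/τ) = (C − C_in)/(C₀ − C_in) = (1.68 − 2.89)/(0.364 − 2.89) = 0.47902
t = −τ ln(…) = 41.117 × 0.73602 = 30.263 s.

30.3 s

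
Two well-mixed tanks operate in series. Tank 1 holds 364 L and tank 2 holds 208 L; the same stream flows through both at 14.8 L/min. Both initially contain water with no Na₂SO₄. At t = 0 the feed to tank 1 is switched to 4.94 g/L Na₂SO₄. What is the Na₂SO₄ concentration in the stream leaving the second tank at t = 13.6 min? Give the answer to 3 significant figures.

Each tank obeys Vᵢ dCᵢ/dt = Q(Cᵢ₋₁ − Cᵢ), so τᵢ = Vᵢ/Q.
τ₁ = 364/14.8 = 24.595 min; τ₂ = 208/14.8 = 14.054 min.
Solving the cascade with C₁(0)=C₂(0)=0 gives C₂(t) = C_in[1 − (τ₁ e^(−t/τ₁) − τ₂ e^(−t/τ₂))/(τ₁ − τ₂)].
At t = 13.6: e^(−t/τ₁) = 0.57524, e^(−t/τ₂) = 0.37996.
C₂ = 4.94·[1 − (24.595·0.57524 − 14.054·0.37996)/(10.541)] = 4.94·0.16438 = 0.81206 g/L.

0.812 g/L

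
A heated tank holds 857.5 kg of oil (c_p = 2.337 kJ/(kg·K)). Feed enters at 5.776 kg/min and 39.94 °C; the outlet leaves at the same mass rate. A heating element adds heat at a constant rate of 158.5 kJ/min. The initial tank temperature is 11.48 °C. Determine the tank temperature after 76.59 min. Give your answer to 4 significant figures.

27.68 °C

M c_p dT/dt = ṁ c_p (T_in − T) + Q̇.
τ = M/ṁ = 148.459 min; T_ss = T_in + Q̇/(ṁ c_p) = 39.94 + 158.5/(5.776·2.337) = 51.6820 °C.
Solution: T(t) = T_ss + (T₀ − T_ss) e^(−t/τ).
T(76.59) = 51.6820 + (-40.2020)·e^(−76.59/148.459) = 51.6820 + (-40.2020)·0.596963 = 27.6829 °C.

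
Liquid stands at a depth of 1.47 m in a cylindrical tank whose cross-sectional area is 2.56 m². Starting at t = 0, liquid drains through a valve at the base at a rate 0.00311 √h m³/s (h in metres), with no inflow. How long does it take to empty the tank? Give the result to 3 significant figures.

2000 s

With no inflow, A dh/dt = −0.00311 √h.
Separate and integrate: 2(√h − √h₀) = −(0.00311/A) t.
Tank is empty when √h = 0: t_empty = 2A√h₀/0.00311.
t_empty = 2·2.56·√1.47/0.00311 = 5.1200·1.2124/0.00311 = 1996.0 s.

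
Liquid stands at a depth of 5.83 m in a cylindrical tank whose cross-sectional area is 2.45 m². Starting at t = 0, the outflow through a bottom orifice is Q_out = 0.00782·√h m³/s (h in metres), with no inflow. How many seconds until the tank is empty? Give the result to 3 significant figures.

1510 s

A dh/dt = −Q_out = −0.00782 √h.
This is separable: 2 d(√h)/dt = −0.00782/A, so √h = √h₀ − (0.00782/(2A)) t.
Set h = 0: 2√h₀ = (0.00782/A) t_empty ⇒ t_empty = 2A√h₀/0.00782.
t_empty = 2·2.45·√5.83/0.00782 = 4.9000·2.4145/0.00782 = 1512.9 s.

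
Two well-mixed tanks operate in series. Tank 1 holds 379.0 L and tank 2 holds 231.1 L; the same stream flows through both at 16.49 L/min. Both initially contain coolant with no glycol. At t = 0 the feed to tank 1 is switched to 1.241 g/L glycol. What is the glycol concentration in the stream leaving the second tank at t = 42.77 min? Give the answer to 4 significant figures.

Each tank obeys Vᵢ dCᵢ/dt = Q(Cᵢ₋₁ − Cᵢ), so τᵢ = Vᵢ/Q.
τ₁ = 379.0/16.49 = 22.9836 min; τ₂ = 231.1/16.49 = 14.0146 min.
Tank 1: C₁ = C_in(1 − e^(−t/τ₁)). Tank 2 (τ₁ ≠ τ₂): C₂ = C_in[1 − (τ₁ e^(−t/τ₁) − τ₂ e^(−t/τ₂))/(τ₁ − τ₂)].
At t = 42.77: e^(−t/τ₁) = 0.155534, e^(−t/τ₂) = 0.0472725.
C₂ = 1.241·[1 − (22.9836·0.155534 − 14.0146·0.0472725)/(8.96907)] = 1.241·0.675302 = 0.838050 g/L.

0.8381 g/L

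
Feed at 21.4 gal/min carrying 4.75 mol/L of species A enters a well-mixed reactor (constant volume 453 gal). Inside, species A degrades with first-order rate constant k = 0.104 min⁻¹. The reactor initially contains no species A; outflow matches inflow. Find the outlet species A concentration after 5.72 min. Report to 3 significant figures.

0.859 mol/L

Accumulation = in − out − consumed: V dC/dt = Q C_in − Q C − k V C.
dC/dt = (Q/V) C_in − (Q/V + k) C; effective rate a = Q/V + k = 0.047241 + 0.104 = 0.15124 min⁻¹.
C_ss = Q C_in/(Q + kV) = 1.4837 mol/L; C(t) = C_ss + (C₀ − C_ss) e^(−a t).
C(5.72) = 1.4837 + (-1.4837)·e^(−0.15124·5.72) = 1.4837 + (-1.4837)·0.42101 = 0.85904 mol/L.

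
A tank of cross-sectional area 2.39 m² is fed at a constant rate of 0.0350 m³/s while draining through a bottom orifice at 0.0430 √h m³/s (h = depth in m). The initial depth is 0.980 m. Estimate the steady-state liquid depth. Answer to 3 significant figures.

Mass balance (ρ constant): A dh/dt = Q_in − 0.0430 √h. At steady state dh/dt = 0:
Q_in = 0.0430 √h_ss ⇒ √h_ss = 0.0350/0.0430 = 0.81395.
h_ss = 0.81395² = 0.66252 m. (Since h₀ = 0.980 m > h_ss, the level will fall toward this value.)

0.663 m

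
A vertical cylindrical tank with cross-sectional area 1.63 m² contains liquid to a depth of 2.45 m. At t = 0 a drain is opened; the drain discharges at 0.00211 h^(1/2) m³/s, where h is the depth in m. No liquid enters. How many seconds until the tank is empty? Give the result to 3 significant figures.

Volume balance on the tank: A dh/dt = −0.00211 √h.
This is separable: 2 d(√h)/dt = −0.00211/A, so √h = √h₀ − (0.00211/(2A)) t.
Set h = 0: 2√h₀ = (0.00211/A) t_empty ⇒ t_empty = 2A√h₀/0.00211.
t_empty = 2·1.63·√2.45/0.00211 = 3.2600·1.5652/0.00211 = 2418.3 s.

2420 s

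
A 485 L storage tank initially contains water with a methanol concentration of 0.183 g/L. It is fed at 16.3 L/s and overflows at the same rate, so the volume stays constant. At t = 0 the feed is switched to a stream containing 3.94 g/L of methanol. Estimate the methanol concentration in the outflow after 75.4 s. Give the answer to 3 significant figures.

Unsteady species balance (constant V, well mixed): V dC/dt = Q(C_in − C).
Rewrite as dC/dt + C/τ = C_in/τ, τ = V/Q = 29.755 s.
C approaches C_in exponentially: C(t) = C_in + (C₀ − C_in) e^(−t/τ).
C(75.4) = 3.94 + (0.183 − 3.94)·e^(−75.4/29.755) = 3.94 + (-3.7570)·0.079336 = 3.6419 g/L.

3.64 g/L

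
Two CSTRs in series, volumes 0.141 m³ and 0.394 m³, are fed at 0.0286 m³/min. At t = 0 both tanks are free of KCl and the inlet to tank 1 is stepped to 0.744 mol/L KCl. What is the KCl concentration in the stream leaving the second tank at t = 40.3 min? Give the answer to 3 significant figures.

0.682 mol/L

Time constants: τᵢ = Vᵢ/Q for each well-mixed tank.
τ₁ = 0.141/0.0286 = 4.9301 min; τ₂ = 0.394/0.0286 = 13.776 min.
Tank 1: C₁ = C_in(1 − e^(−t/τ₁)). Tank 2 (τ₁ ≠ τ₂): C₂ = C_in[1 − (τ₁ e^(−t/τ₁) − τ₂ e^(−t/τ₂))/(τ₁ − τ₂)].
At t = 40.3: e^(−t/τ₁) = 0.00028180, e^(−t/τ₂) = 0.053647.
C₂ = 0.744·[1 − (4.9301·0.00028180 − 13.776·0.053647)/(-8.8462)] = 0.744·0.91661 = 0.68196 mol/L.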